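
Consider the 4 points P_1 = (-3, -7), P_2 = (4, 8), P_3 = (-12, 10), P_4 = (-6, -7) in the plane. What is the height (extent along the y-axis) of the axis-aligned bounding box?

max y = 10, min y = -7, so height = 17.

17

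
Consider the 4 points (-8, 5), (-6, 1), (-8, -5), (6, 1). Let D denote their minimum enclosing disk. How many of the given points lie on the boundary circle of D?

The minimum enclosing circle of a finite set is fixed by two of the points (as a diameter) or three (as a circumcircle).
The minimum enclosing circle is determined by three boundary points: (-8, 5), (-8, -5), (6, 1).
Their circumcentre is (-13/7, 0) with r² = 3074/49.
The farthest remaining point (-6, 1) is at distance² 890/49 ≤ 3074/49.
The points at distance exactly r from the centre are (-8, 5), (-8, -5), (6, 1) — 3 points.

3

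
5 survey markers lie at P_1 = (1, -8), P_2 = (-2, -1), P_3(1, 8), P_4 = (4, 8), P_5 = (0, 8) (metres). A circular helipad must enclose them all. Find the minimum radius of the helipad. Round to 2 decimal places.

8.16

The minimum enclosing circle is determined by three boundary points: P_1, P_4, P_5.
Their circumcentre is (2, 0.09375) with r² = 66.5087890625.
The farthest remaining point P_3 is at distance² 63.5087890625 ≤ 66.5087890625.
r = √(66.5087890625) ≈ 8.16.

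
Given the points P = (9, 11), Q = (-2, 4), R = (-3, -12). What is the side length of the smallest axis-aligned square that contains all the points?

The bounding box has width 12 and height 23.
An axis-aligned square enclosing the set must have side ≥ max(width, height).
So the minimum side is max(12, 23) = 23.

23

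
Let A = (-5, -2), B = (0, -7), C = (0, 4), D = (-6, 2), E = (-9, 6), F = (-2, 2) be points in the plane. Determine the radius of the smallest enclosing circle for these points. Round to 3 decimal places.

7.906

The farthest pair is B–E with squared distance 250. The circle on this segment as diameter has centre (-4.5, -0.5) and r² = 250/4 = 62.5.
Check A: distance² to centre = 2.5 ≤ 62.5, so it lies inside.
All remaining points lie in this disk, and no smaller disk contains both endpoints, so this is the minimum enclosing circle.
r = √(62.5) ≈ 7.906.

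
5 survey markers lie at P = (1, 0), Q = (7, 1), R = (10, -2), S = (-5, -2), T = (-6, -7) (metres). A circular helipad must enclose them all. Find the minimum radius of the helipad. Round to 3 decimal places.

8.382

The minimum enclosing circle of a finite set is fixed by two of the points (as a diameter) or three (as a circumcircle).
The farthest pair is R–T with squared distance 281. The circle on this segment as diameter has centre (2, -4.5) and r² = 281/4 = 70.25.
Check P: distance² to centre = 21.25 ≤ 70.25, so it lies inside.
All remaining points lie in this disk, and no smaller disk contains both endpoints, so this is the minimum enclosing circle.
r = √(70.25) ≈ 8.382.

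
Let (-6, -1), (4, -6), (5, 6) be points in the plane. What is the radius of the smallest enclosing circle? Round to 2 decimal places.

Call the three points A, B, C in the order given.
Side lengths²: AB² = 125, AC² = 170, BC² = 145.
Since AC² = 170 < 145 + 125 = 270, the triangle is acute, so the smallest enclosing circle is the circumcircle.
Circumcentre = (0.9, 0.3), r² = 49.3.
r = √(49.3) ≈ 7.02.

7.02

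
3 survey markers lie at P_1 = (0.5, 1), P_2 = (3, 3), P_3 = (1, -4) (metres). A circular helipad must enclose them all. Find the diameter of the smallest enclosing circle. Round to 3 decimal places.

Side lengths²: P_1P_2² = 10.25, P_1P_3² = 25.25, P_2P_3² = 53.
Since P_2P_3² = 53 ≥ 25.25 + 10.25 = 35.5, the angle opposite P_2P_3 is not acute, so the smallest enclosing circle has P_2P_3 as diameter.
Centre = midpoint of P_2P_3 = (2, -0.5), r² = 53/4 = 13.25.
Diameter = 2r = 2√(13.25) ≈ 7.280.

7.280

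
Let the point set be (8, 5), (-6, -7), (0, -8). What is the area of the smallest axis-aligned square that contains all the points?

The bounding box has width 14 and height 13.
An axis-aligned square enclosing the set must have side ≥ max(width, height).
So the minimum side is max(14, 13) = 14.
Area = 14² = 196.

196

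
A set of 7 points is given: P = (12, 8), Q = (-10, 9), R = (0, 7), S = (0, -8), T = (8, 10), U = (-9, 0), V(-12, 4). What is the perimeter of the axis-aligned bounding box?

84

Width = max x − min x = 12 − (-12) = 24.
Height = max y − min y = 10 − (-8) = 18.
Perimeter = 2(24 + 18) = 84.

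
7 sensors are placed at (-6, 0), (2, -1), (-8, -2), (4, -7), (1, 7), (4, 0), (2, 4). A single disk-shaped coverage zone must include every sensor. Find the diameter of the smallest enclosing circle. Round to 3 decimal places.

15.484

By Welzl's lemma the MEC is supported by two points (diametrically opposite) or three points (on a circumcircle).
The minimum enclosing circle is determined by three boundary points: (-8, -2), (4, -7), (1, 7).
Their circumcentre is (-13/34, -21/34) with r² = 34645/578.
The farthest remaining point (-6, 0) is at distance² 18461/578 ≤ 34645/578.
Diameter = 2r = 2√(34645/578) ≈ 15.484.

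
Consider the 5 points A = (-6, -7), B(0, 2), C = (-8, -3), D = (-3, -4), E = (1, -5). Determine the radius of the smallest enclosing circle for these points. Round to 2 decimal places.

5.41

The farthest pair is A–B with squared distance 117. The circle on this segment as diameter has centre (-3, -2.5) and r² = 117/4 = 29.25.
Check C: distance² to centre = 25.25 ≤ 29.25, so it lies inside.
All remaining points lie in this disk, and no smaller disk contains both endpoints, so this is the minimum enclosing circle.
r = √(29.25) ≈ 5.41.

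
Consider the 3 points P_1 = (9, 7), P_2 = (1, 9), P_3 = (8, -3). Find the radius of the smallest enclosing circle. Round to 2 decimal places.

Side lengths²: P_1P_2² = 68, P_1P_3² = 101, P_2P_3² = 193.
Since P_2P_3² = 193 ≥ 101 + 68 = 169, the angle opposite P_2P_3 is not acute, so the smallest enclosing circle has P_2P_3 as diameter.
Centre = midpoint of P_2P_3 = (4.5, 3), r² = 193/4 = 48.25.
r = √(48.25) ≈ 6.95.

6.95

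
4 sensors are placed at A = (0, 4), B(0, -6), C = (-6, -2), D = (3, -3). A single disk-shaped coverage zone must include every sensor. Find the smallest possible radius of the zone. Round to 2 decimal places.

The minimum enclosing circle is determined by three boundary points: A, B, C.
Their circumcentre is (-1, -1) with r² = 26.
The farthest remaining point D is at distance² 20 ≤ 26.
r = √26 ≈ 5.10.

5.10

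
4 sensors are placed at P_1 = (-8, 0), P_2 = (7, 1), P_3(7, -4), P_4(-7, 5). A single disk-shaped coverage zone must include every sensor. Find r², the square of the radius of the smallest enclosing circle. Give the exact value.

69.25

By Welzl's lemma the MEC is supported by two points (diametrically opposite) or three points (on a circumcircle).
The farthest pair is P_3–P_4 with squared distance 277. The circle on this segment as diameter has centre (0, 0.5) and r² = 277/4 = 69.25.
Check P_1: distance² to centre = 64.25 ≤ 69.25, so it lies inside.
All remaining points lie in this disk, and no smaller disk contains both endpoints, so this is the minimum enclosing circle.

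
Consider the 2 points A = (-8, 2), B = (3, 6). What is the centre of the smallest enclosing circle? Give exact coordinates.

The smallest circle enclosing two points has them as diameter endpoints.
Centre = midpoint = (-2.5, 4); r² = |AB|²/4 = 137/4 = 34.25.
Centre = (-2.5, 4).

(-2.5, 4)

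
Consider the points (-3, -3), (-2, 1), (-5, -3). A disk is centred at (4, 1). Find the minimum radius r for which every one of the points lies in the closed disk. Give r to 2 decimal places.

9.85

The required radius is the distance from (4, 1) to the farthest point.
Squared distances: 65, 36, 97.
Maximum is 97, attained at (-5, -3).
r = √97 ≈ 9.85.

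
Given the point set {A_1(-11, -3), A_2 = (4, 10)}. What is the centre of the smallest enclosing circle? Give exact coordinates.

The smallest circle enclosing two points has them as diameter endpoints.
Centre = midpoint = (-3.5, 3.5); r² = |A_1A_2|²/4 = 394/4 = 98.5.
Centre = (-3.5, 3.5).

(-3.5, 3.5)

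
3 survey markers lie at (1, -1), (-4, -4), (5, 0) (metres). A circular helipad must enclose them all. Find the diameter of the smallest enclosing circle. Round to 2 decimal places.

Call the three points A, B, C in the order given.
Side lengths²: AB² = 34, AC² = 17, BC² = 97.
Since BC² = 97 ≥ 34 + 17 = 51, the angle opposite BC is not acute, so the smallest enclosing circle has BC as diameter.
Centre = midpoint of BC = (0.5, -2), r² = 97/4 = 24.25.
Diameter = 2r = 2√(24.25) ≈ 9.85.

9.85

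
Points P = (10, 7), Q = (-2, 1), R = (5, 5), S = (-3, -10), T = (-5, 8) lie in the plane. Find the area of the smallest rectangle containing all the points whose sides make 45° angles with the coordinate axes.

300

In coordinates u = x + y, v = x − y the rectangle is axis-aligned; the map (x,y)→(u,v) scales areas by 2.
u-values: 17, -1, 10, -13, 3; range = 17 − (-13) = 30.
v-values: 3, -3, 0, 7, -13; range = 7 − (-13) = 20.
Area = (30 × 20) / 2 = 300.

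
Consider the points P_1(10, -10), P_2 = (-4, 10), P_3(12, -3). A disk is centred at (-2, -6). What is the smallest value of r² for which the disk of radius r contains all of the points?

260

The required radius is the distance from (-2, -6) to the farthest point.
Squared distances: 160, 260, 205.
Maximum is 260, attained at P_2.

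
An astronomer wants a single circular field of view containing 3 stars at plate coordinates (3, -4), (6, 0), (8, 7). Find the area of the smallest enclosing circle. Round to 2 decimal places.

Call the three points A, B, C in the order given.
Side lengths²: AB² = 25, AC² = 146, BC² = 53.
Since AC² = 146 ≥ 53 + 25 = 78, the angle opposite AC is not acute, so the smallest enclosing circle has AC as diameter.
Centre = midpoint of AC = (5.5, 1.5), r² = 146/4 = 36.5.
Area = π·r² = π·36.5 ≈ 114.67.

114.67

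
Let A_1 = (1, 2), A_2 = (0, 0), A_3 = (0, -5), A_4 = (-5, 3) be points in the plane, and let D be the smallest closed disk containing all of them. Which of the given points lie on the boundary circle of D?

The farthest pair is A_3–A_4 with squared distance 89. The circle on this segment as diameter has centre (-2.5, -1) and r² = 89/4 = 22.25.
Check A_1: distance² to centre = 21.25 ≤ 22.25, so it lies inside.
All remaining points lie in this disk, and no smaller disk contains both endpoints, so this is the minimum enclosing circle.
The points at distance exactly r from the centre are A_3, A_4 — 2 points.

A_3, A_4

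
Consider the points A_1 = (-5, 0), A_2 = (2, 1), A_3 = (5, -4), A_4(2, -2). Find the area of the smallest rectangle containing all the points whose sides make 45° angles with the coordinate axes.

56

In coordinates u = x + y, v = x − y the rectangle is axis-aligned; the map (x,y)→(u,v) scales areas by 2.
u-values: -5, 3, 1, 0; range = 3 − (-5) = 8.
v-values: -5, 1, 9, 4; range = 9 − (-5) = 14.
Area = (8 × 14) / 2 = 56.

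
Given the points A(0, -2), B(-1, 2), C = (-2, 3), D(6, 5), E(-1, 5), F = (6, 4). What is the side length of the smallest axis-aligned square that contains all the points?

8

The bounding box has width 8 and height 7.
An axis-aligned square enclosing the set must have side ≥ max(width, height).
So the minimum side is max(8, 7) = 8.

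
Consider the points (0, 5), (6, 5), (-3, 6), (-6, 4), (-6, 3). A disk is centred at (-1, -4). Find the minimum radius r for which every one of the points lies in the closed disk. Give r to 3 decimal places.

The required radius is the distance from (-1, -4) to the farthest point.
Squared distances: 82, 130, 104, 89, 74.
Maximum is 130, attained at (6, 5).
r = √130 ≈ 11.402.

11.402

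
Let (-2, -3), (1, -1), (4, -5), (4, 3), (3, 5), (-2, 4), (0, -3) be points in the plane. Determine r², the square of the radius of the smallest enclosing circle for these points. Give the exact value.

17069/578

A smallest enclosing disk is always determined by at most three of the input points on its boundary.
The minimum enclosing circle is determined by three boundary points: (4, -5), (3, 5), (-2, 4).
Their circumcentre is (49/34, -7/34) with r² = 17069/578.
The farthest remaining point (-2, -3) is at distance² 11357/578 ≤ 17069/578.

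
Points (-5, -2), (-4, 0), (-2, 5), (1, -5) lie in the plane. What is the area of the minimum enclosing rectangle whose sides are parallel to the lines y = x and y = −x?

In coordinates u = x + y, v = x − y the rectangle is axis-aligned; the map (x,y)→(u,v) scales areas by 2.
u-values: -7, -4, 3, -4; range = 3 − (-7) = 10.
v-values: -3, -4, -7, 6; range = 6 − (-7) = 13.
Area = (10 × 13) / 2 = 65.

65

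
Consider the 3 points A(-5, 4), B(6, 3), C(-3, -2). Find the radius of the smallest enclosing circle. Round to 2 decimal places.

Side lengths²: AB² = 122, AC² = 40, BC² = 106.
Since AB² = 122 < 106 + 40 = 146, the triangle is acute, so the smallest enclosing circle is the circumcircle.
Circumcentre = (0.40625, 2.46875), r² = 31.572265625.
r = √(31.572265625) ≈ 5.62.

5.62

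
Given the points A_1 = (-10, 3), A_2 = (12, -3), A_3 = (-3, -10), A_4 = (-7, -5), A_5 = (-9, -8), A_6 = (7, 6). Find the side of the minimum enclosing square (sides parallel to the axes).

22

The bounding box has width 22 and height 16.
An axis-aligned square enclosing the set must have side ≥ max(width, height).
So the minimum side is max(22, 16) = 22.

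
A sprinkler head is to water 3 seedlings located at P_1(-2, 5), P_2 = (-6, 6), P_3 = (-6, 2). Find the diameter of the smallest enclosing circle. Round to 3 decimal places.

Side lengths²: P_1P_2² = 17, P_1P_3² = 25, P_2P_3² = 16.
Since P_1P_3² = 25 < 17 + 16 = 33, the triangle is acute, so the smallest enclosing circle is the circumcircle.
Circumcentre = (-4.375, 4), r² = 6.640625.
Diameter = 2r = 2√(6.640625) ≈ 5.154.

5.154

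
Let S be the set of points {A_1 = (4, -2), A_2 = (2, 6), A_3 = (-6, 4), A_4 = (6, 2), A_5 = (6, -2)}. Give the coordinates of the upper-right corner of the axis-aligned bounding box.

x-range [-6, 6], y-range [-2, 6].
The upper-right corner is (6, 6).

(6, 6)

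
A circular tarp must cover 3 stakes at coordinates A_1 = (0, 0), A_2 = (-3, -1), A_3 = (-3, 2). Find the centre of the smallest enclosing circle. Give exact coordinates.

Side lengths²: A_1A_2² = 10, A_1A_3² = 13, A_2A_3² = 9.
Since A_1A_3² = 13 < 10 + 9 = 19, the triangle is acute, so the smallest enclosing circle is the circumcircle.
Circumcentre = (-11/6, 0.5), r² = 65/18.
Centre = (-11/6, 0.5).

(-11/6, 0.5)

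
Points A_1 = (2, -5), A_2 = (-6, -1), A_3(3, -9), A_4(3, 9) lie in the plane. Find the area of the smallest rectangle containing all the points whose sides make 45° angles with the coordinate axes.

In coordinates u = x + y, v = x − y the rectangle is axis-aligned; the map (x,y)→(u,v) scales areas by 2.
u-values: -3, -7, -6, 12; range = 12 − (-7) = 19.
v-values: 7, -5, 12, -6; range = 12 − (-6) = 18.
Area = (19 × 18) / 2 = 171.

171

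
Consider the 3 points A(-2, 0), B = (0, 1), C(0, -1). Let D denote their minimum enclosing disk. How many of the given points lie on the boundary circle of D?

3

Side lengths²: AB² = 5, AC² = 5, BC² = 4.
Since AC² = 5 < 5 + 4 = 9, the triangle is acute, so the smallest enclosing circle is the circumcircle.
Circumcentre = (-0.75, 0), r² = 1.5625.
The points at distance exactly r from the centre are A, B, C — 3 points.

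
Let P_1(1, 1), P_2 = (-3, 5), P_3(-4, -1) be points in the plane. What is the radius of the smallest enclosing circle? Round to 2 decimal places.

Side lengths²: P_1P_2² = 32, P_1P_3² = 29, P_2P_3² = 37.
Since P_2P_3² = 37 < 32 + 29 = 61, the triangle is acute, so the smallest enclosing circle is the circumcircle.
Circumcentre = (-31/14, 25/14), r² = 1073/98.
r = √(1073/98) ≈ 3.31.

3.31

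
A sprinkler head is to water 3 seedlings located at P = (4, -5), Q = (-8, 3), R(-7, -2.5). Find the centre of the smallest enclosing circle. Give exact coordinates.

Side lengths²: PQ² = 208, PR² = 127.25, QR² = 31.25.
Since PQ² = 208 ≥ 127.25 + 31.25 = 158.5, the angle opposite PQ is not acute, so the smallest enclosing circle has PQ as diameter.
Centre = midpoint of PQ = (-2, -1), r² = 208/4 = 52.
Centre = (-2, -1).

(-2, -1)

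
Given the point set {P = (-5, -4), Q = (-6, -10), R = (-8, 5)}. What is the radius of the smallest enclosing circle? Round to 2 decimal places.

Side lengths²: PQ² = 37, PR² = 90, QR² = 229.
Since QR² = 229 ≥ 90 + 37 = 127, the angle opposite QR is not acute, so the smallest enclosing circle has QR as diameter.
Centre = midpoint of QR = (-7, -2.5), r² = 229/4 = 57.25.
r = √(57.25) ≈ 7.57.

7.57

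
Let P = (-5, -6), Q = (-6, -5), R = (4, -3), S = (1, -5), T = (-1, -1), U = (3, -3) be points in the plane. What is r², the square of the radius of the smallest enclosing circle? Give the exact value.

26

The minimum enclosing circle of a finite set is fixed by two of the points (as a diameter) or three (as a circumcircle).
The farthest pair is Q–R with squared distance 104. The circle on this segment as diameter has centre (-1, -4) and r² = 104/4 = 26.
Check P: distance² to centre = 20 ≤ 26, so it lies inside.
All remaining points lie in this disk, and no smaller disk contains both endpoints, so this is the minimum enclosing circle.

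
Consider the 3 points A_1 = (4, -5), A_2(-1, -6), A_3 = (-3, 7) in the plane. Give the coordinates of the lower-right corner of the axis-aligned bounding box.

x-range [-3, 4], y-range [-6, 7].
The lower-right corner is (4, -6).

(4, -6)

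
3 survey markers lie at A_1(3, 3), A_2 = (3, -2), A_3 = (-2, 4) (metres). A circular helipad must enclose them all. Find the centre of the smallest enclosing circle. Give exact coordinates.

(0.5, 1)

Side lengths²: A_1A_2² = 25, A_1A_3² = 26, A_2A_3² = 61.
Since A_2A_3² = 61 ≥ 26 + 25 = 51, the angle opposite A_2A_3 is not acute, so the smallest enclosing circle has A_2A_3 as diameter.
Centre = midpoint of A_2A_3 = (0.5, 1), r² = 61/4 = 15.25.
Centre = (0.5, 1).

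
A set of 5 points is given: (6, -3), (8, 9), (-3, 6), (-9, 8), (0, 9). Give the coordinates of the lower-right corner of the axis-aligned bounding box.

x-range [-9, 8], y-range [-3, 9].
The lower-right corner is (8, -3).

(8, -3)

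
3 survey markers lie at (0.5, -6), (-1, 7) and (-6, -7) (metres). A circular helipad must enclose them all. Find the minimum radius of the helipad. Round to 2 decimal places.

7.43

Call the three points A, B, C in the order given.
Side lengths²: AB² = 171.25, AC² = 43.25, BC² = 221.
Since BC² = 221 ≥ 171.25 + 43.25 = 214.5, the angle opposite BC is not acute, so the smallest enclosing circle has BC as diameter.
Centre = midpoint of BC = (-3.5, 0), r² = 221/4 = 55.25.
r = √(55.25) ≈ 7.43.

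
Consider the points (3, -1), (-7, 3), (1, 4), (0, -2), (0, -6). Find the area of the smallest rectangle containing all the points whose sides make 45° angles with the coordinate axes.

88

In coordinates u = x + y, v = x − y the rectangle is axis-aligned; the map (x,y)→(u,v) scales areas by 2.
u-values: 2, -4, 5, -2, -6; range = 5 − (-6) = 11.
v-values: 4, -10, -3, 2, 6; range = 6 − (-10) = 16.
Area = (11 × 16) / 2 = 88.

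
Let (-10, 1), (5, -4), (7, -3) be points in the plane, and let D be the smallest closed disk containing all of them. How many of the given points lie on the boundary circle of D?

2

Call the three points A, B, C in the order given.
Side lengths²: AB² = 250, AC² = 305, BC² = 5.
Since AC² = 305 ≥ 250 + 5 = 255, the angle opposite AC is not acute, so the smallest enclosing circle has AC as diameter.
Centre = midpoint of AC = (-1.5, -1), r² = 305/4 = 76.25.
The points at distance exactly r from the centre are (-10, 1), (7, -3) — 2 points.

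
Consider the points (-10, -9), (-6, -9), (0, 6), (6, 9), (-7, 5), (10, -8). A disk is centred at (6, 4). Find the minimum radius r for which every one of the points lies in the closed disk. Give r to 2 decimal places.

The required radius is the distance from (6, 4) to the farthest point.
Squared distances: 425, 313, 40, 25, 170, 160.
Maximum is 425, attained at (-10, -9).
r = √425 ≈ 20.62.

20.62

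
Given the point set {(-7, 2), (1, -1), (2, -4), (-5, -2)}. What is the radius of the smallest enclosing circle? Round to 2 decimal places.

5.41

The minimum enclosing circle of a finite set is fixed by two of the points (as a diameter) or three (as a circumcircle).
The farthest pair is (-7, 2)–(2, -4) with squared distance 117. The circle on this segment as diameter has centre (-2.5, -1) and r² = 117/4 = 29.25.
Check (1, -1): distance² to centre = 12.25 ≤ 29.25, so it lies inside.
All remaining points lie in this disk, and no smaller disk contains both endpoints, so this is the minimum enclosing circle.
r = √(29.25) ≈ 5.41.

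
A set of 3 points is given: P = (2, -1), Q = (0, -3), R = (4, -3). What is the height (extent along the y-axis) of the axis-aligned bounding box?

2

max y = -1, min y = -3, so height = 2.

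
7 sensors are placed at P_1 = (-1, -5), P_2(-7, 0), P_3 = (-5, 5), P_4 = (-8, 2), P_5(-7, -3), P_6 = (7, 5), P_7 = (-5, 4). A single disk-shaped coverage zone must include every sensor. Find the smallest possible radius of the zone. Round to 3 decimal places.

8.062

A smallest enclosing disk is always determined by at most three of the input points on its boundary.
The farthest pair is P_5–P_6 with squared distance 260. The circle on this segment as diameter has centre (0, 1) and r² = 260/4 = 65.
Check P_1: distance² to centre = 37 ≤ 65, so it lies inside.
All remaining points lie in this disk, and no smaller disk contains both endpoints, so this is the minimum enclosing circle.
r = √65 ≈ 8.062.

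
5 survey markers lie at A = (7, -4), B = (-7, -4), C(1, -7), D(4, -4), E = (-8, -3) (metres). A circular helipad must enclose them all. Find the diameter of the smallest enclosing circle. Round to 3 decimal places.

15.033

By Welzl's lemma the MEC is supported by two points (diametrically opposite) or three points (on a circumcircle).
The farthest pair is A–E with squared distance 226. The circle on this segment as diameter has centre (-0.5, -3.5) and r² = 226/4 = 56.5.
Check B: distance² to centre = 42.5 ≤ 56.5, so it lies inside.
All remaining points lie in this disk, and no smaller disk contains both endpoints, so this is the minimum enclosing circle.
Diameter = 2r = 2√(56.5) ≈ 15.033.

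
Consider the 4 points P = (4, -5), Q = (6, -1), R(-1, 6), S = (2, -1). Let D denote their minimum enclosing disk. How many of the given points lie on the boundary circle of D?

By Welzl's lemma the MEC is supported by two points (diametrically opposite) or three points (on a circumcircle).
The farthest pair is P–R with squared distance 146. The circle on this segment as diameter has centre (1.5, 0.5) and r² = 146/4 = 36.5.
Check Q: distance² to centre = 22.5 ≤ 36.5, so it lies inside.
All remaining points lie in this disk, and no smaller disk contains both endpoints, so this is the minimum enclosing circle.
The points at distance exactly r from the centre are P, R — 2 points.

2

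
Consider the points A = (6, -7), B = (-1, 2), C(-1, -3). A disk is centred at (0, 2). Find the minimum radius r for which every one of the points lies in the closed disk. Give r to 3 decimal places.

The required radius is the distance from (0, 2) to the farthest point.
Squared distances: 117, 1, 26.
Maximum is 117, attained at A.
r = √117 ≈ 10.817.

10.817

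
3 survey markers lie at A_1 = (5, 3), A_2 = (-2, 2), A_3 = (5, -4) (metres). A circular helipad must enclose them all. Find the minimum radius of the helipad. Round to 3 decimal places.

4.657

Side lengths²: A_1A_2² = 50, A_1A_3² = 49, A_2A_3² = 85.
Since A_2A_3² = 85 < 50 + 49 = 99, the triangle is acute, so the smallest enclosing circle is the circumcircle.
Circumcentre = (27/14, -0.5), r² = 2125/98.
r = √(2125/98) ≈ 4.657.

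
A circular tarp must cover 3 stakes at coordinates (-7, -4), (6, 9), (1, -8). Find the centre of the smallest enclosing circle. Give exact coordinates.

Call the three points A, B, C in the order given.
Side lengths²: AB² = 338, AC² = 80, BC² = 314.
Since AB² = 338 < 314 + 80 = 394, the triangle is acute, so the smallest enclosing circle is the circumcircle.
Circumcentre = (2/3, 4/3), r² = 785/9.
Centre = (2/3, 4/3).

(2/3, 4/3)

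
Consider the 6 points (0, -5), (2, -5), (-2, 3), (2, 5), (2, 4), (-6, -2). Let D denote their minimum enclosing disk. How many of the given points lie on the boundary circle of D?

3

By Welzl's lemma the MEC is supported by two points (diametrically opposite) or three points (on a circumcircle).
The minimum enclosing circle is determined by three boundary points: (2, -5), (2, 5), (-6, -2).
Their circumcentre is (-0.6875, 0) with r² = 32.22265625.
The farthest remaining point (0, -5) is at distance² 25.47265625 ≤ 32.22265625.
The points at distance exactly r from the centre are (2, -5), (2, 5), (-6, -2) — 3 points.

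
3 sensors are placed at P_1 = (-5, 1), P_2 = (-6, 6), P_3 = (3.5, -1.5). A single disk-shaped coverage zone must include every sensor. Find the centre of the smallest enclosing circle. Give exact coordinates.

Side lengths²: P_1P_2² = 26, P_1P_3² = 78.5, P_2P_3² = 146.5.
Since P_2P_3² = 146.5 ≥ 78.5 + 26 = 104.5, the angle opposite P_2P_3 is not acute, so the smallest enclosing circle has P_2P_3 as diameter.
Centre = midpoint of P_2P_3 = (-1.25, 2.25), r² = 146.5/4 = 36.625.
Centre = (-1.25, 2.25).

(-1.25, 2.25)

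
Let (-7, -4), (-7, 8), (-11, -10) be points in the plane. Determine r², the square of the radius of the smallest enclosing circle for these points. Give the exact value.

85

Call the three points A, B, C in the order given.
Side lengths²: AB² = 144, AC² = 52, BC² = 340.
Since BC² = 340 ≥ 144 + 52 = 196, the angle opposite BC is not acute, so the smallest enclosing circle has BC as diameter.
Centre = midpoint of BC = (-9, -1), r² = 340/4 = 85.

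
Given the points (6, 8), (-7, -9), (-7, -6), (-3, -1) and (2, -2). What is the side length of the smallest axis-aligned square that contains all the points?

17

The bounding box has width 13 and height 17.
An axis-aligned square enclosing the set must have side ≥ max(width, height).
So the minimum side is max(13, 17) = 17.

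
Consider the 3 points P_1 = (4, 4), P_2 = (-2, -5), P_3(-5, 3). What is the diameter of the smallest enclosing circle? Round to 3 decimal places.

11.158

Side lengths²: P_1P_2² = 117, P_1P_3² = 82, P_2P_3² = 73.
Since P_1P_2² = 117 < 82 + 73 = 155, the triangle is acute, so the smallest enclosing circle is the circumcircle.
Circumcentre = (-0.14, 0.26), r² = 31.1272.
Diameter = 2r = 2√(31.1272) ≈ 11.158.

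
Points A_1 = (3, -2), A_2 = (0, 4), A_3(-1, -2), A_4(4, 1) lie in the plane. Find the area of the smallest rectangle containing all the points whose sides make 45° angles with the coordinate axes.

36

In coordinates u = x + y, v = x − y the rectangle is axis-aligned; the map (x,y)→(u,v) scales areas by 2.
u-values: 1, 4, -3, 5; range = 5 − (-3) = 8.
v-values: 5, -4, 1, 3; range = 5 − (-4) = 9.
Area = (8 × 9) / 2 = 36.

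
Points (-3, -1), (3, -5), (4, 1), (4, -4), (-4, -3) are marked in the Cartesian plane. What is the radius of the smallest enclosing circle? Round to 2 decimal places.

4.51

The minimum enclosing circle of a finite set is fixed by two of the points (as a diameter) or three (as a circumcircle).
The minimum enclosing circle is determined by three boundary points: (4, 1), (4, -4), (-4, -3).
Their circumcentre is (0.25, -1.5) with r² = 20.3125.
The farthest remaining point (3, -5) is at distance² 19.8125 ≤ 20.3125.
r = √(20.3125) ≈ 4.51.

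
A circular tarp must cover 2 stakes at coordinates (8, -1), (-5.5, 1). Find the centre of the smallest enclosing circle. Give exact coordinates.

The smallest circle enclosing two points has them as diameter endpoints.
Centre = midpoint = (1.25, 0); r² = |(8, -1)−(-5.5, 1)|²/4 = 186.25/4 = 46.5625.
Centre = (1.25, 0).

(1.25, 0)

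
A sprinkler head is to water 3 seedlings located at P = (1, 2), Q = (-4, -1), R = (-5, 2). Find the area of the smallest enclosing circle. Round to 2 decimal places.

Side lengths²: PQ² = 34, PR² = 36, QR² = 10.
Since PR² = 36 < 34 + 10 = 44, the triangle is acute, so the smallest enclosing circle is the circumcircle.
Circumcentre = (-2, 4/3), r² = 85/9.
Area = π·r² = π·85/9 ≈ 29.67.

29.67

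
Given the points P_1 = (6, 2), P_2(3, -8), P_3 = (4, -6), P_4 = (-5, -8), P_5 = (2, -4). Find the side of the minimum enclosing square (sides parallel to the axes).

11

The bounding box has width 11 and height 10.
An axis-aligned square enclosing the set must have side ≥ max(width, height).
So the minimum side is max(11, 10) = 11.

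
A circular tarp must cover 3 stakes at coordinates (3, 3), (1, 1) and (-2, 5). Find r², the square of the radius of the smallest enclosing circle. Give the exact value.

Call the three points A, B, C in the order given.
Side lengths²: AB² = 8, AC² = 29, BC² = 25.
Since AC² = 29 < 25 + 8 = 33, the triangle is acute, so the smallest enclosing circle is the circumcircle.
Circumcentre = (5/14, 51/14), r² = 725/98.

725/98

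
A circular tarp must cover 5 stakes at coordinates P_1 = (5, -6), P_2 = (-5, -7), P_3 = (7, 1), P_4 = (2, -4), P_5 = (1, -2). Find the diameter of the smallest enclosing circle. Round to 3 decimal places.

By Welzl's lemma the MEC is supported by two points (diametrically opposite) or three points (on a circumcircle).
The farthest pair is P_2–P_3 with squared distance 208. The circle on this segment as diameter has centre (1, -3) and r² = 208/4 = 52.
Check P_1: distance² to centre = 25 ≤ 52, so it lies inside.
All remaining points lie in this disk, and no smaller disk contains both endpoints, so this is the minimum enclosing circle.
Diameter = 2r = 2√52 ≈ 14.422.

14.422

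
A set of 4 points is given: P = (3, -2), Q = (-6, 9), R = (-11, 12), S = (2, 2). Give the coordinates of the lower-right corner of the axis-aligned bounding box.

(3, -2)

x-range [-11, 3], y-range [-2, 12].
The lower-right corner is (3, -2).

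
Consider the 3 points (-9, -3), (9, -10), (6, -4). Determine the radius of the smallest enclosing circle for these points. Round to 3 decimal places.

9.657

Call the three points A, B, C in the order given.
Side lengths²: AB² = 373, AC² = 226, BC² = 45.
Since AB² = 373 ≥ 226 + 45 = 271, the angle opposite AB is not acute, so the smallest enclosing circle has AB as diameter.
Centre = midpoint of AB = (0, -6.5), r² = 373/4 = 93.25.
r = √(93.25) ≈ 9.657.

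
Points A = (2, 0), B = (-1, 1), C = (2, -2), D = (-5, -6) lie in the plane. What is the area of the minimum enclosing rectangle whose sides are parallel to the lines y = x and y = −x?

In coordinates u = x + y, v = x − y the rectangle is axis-aligned; the map (x,y)→(u,v) scales areas by 2.
u-values: 2, 0, 0, -11; range = 2 − (-11) = 13.
v-values: 2, -2, 4, 1; range = 4 − (-2) = 6.
Area = (13 × 6) / 2 = 39.

39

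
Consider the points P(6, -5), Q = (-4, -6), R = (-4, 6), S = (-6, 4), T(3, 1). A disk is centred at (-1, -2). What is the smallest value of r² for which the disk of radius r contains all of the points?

73

The required radius is the distance from (-1, -2) to the farthest point.
Squared distances: 58, 25, 73, 61, 25.
Maximum is 73, attained at R.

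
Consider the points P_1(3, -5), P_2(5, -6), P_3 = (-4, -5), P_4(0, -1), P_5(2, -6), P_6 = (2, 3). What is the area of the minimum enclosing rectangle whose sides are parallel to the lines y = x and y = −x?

84

In coordinates u = x + y, v = x − y the rectangle is axis-aligned; the map (x,y)→(u,v) scales areas by 2.
u-values: -2, -1, -9, -1, -4, 5; range = 5 − (-9) = 14.
v-values: 8, 11, 1, 1, 8, -1; range = 11 − (-1) = 12.
Area = (14 × 12) / 2 = 84.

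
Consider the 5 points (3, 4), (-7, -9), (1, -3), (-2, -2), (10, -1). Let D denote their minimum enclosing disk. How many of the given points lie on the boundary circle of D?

The minimum enclosing circle of a finite set is fixed by two of the points (as a diameter) or three (as a circumcircle).
The farthest pair is (-7, -9)–(10, -1) with squared distance 353. The circle on this segment as diameter has centre (1.5, -5) and r² = 353/4 = 88.25.
Check (3, 4): distance² to centre = 83.25 ≤ 88.25, so it lies inside.
All remaining points lie in this disk, and no smaller disk contains both endpoints, so this is the minimum enclosing circle.
The points at distance exactly r from the centre are (-7, -9), (10, -1) — 2 points.

2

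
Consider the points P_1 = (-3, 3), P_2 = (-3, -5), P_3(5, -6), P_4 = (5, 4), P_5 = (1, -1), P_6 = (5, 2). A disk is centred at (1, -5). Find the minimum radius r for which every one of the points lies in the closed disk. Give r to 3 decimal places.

The required radius is the distance from (1, -5) to the farthest point.
Squared distances: 80, 16, 17, 97, 16, 65.
Maximum is 97, attained at P_4.
r = √97 ≈ 9.849.

9.849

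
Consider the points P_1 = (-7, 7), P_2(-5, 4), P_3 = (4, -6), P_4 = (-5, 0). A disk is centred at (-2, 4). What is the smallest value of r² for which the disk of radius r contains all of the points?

136

The required radius is the distance from (-2, 4) to the farthest point.
Squared distances: 34, 9, 136, 25.
Maximum is 136, attained at P_3.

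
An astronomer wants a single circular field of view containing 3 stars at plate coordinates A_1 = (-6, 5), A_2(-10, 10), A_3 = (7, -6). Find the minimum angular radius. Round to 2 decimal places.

Side lengths²: A_1A_2² = 41, A_1A_3² = 290, A_2A_3² = 545.
Since A_2A_3² = 545 ≥ 290 + 41 = 331, the angle opposite A_2A_3 is not acute, so the smallest enclosing circle has A_2A_3 as diameter.
Centre = midpoint of A_2A_3 = (-1.5, 2), r² = 545/4 = 136.25.
r = √(136.25) ≈ 11.67.

11.67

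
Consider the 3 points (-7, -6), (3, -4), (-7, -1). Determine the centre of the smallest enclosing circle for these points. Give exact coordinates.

(-2.3, -3.5)

Call the three points A, B, C in the order given.
Side lengths²: AB² = 104, AC² = 25, BC² = 109.
Since BC² = 109 < 104 + 25 = 129, the triangle is acute, so the smallest enclosing circle is the circumcircle.
Circumcentre = (-2.3, -3.5), r² = 28.34.
Centre = (-2.3, -3.5).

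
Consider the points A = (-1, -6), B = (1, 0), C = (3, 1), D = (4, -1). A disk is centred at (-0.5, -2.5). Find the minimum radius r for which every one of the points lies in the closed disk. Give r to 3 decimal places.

4.950

The required radius is the distance from (-0.5, -2.5) to the farthest point.
Squared distances: 12.5, 8.5, 24.5, 22.5.
Maximum is 24.5, attained at C.
r = √(24.5) ≈ 4.950.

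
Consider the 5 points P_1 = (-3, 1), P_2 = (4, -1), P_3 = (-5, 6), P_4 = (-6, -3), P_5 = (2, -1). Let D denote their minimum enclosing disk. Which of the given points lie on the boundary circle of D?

A smallest enclosing disk is always determined by at most three of the input points on its boundary.
The minimum enclosing circle is determined by three boundary points: P_2, P_3, P_4.
Their circumcentre is (-71/44, 47/44) with r² = 34645/968.
The farthest remaining point P_5 is at distance² 16781/968 ≤ 34645/968.
The points at distance exactly r from the centre are P_2, P_3, P_4 — 3 points.

P_2, P_3, P_4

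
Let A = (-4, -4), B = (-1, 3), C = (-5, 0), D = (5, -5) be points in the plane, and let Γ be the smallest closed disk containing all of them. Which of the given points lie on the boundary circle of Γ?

A smallest enclosing disk is always determined by at most three of the input points on its boundary.
The farthest pair is C–D with squared distance 125. The circle on this segment as diameter has centre (0, -2.5) and r² = 125/4 = 31.25.
Check A: distance² to centre = 18.25 ≤ 31.25, so it lies inside.
All remaining points lie in this disk, and no smaller disk contains both endpoints, so this is the minimum enclosing circle.
The points at distance exactly r from the centre are B, C, D — 3 points.

B, C, D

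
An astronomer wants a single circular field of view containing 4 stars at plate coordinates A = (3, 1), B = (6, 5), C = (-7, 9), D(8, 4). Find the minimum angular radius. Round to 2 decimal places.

A smallest enclosing disk is always determined by at most three of the input points on its boundary.
The farthest pair is C–D with squared distance 250. The circle on this segment as diameter has centre (0.5, 6.5) and r² = 250/4 = 62.5.
Check A: distance² to centre = 36.5 ≤ 62.5, so it lies inside.
All remaining points lie in this disk, and no smaller disk contains both endpoints, so this is the minimum enclosing circle.
r = √(62.5) ≈ 7.91.

7.91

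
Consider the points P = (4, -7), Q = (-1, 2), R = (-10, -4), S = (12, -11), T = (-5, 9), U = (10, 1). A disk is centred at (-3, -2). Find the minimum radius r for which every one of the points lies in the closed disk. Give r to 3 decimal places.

The required radius is the distance from (-3, -2) to the farthest point.
Squared distances: 74, 20, 53, 306, 125, 178.
Maximum is 306, attained at S.
r = √306 ≈ 17.493.

17.493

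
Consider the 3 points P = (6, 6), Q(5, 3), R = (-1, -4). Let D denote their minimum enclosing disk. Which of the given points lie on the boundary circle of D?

P, R

Side lengths²: PQ² = 10, PR² = 149, QR² = 85.
Since PR² = 149 ≥ 85 + 10 = 95, the angle opposite PR is not acute, so the smallest enclosing circle has PR as diameter.
Centre = midpoint of PR = (2.5, 1), r² = 149/4 = 37.25.
The points at distance exactly r from the centre are P, R — 2 points.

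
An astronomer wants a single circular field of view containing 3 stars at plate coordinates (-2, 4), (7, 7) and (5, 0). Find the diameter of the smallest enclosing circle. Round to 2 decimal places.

9.77

Call the three points A, B, C in the order given.
Side lengths²: AB² = 90, AC² = 65, BC² = 53.
Since AB² = 90 < 65 + 53 = 118, the triangle is acute, so the smallest enclosing circle is the circumcircle.
Circumcentre = (109/38, 167/38), r² = 17225/722.
Diameter = 2r = 2√(17225/722) ≈ 9.77.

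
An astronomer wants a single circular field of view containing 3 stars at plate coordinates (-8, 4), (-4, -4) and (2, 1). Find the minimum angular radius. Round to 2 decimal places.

5.36

Call the three points A, B, C in the order given.
Side lengths²: AB² = 80, AC² = 109, BC² = 61.
Since AC² = 109 < 80 + 61 = 141, the triangle is acute, so the smallest enclosing circle is the circumcircle.
Circumcentre = (-57/17, 45/34), r² = 33245/1156.
r = √(33245/1156) ≈ 5.36.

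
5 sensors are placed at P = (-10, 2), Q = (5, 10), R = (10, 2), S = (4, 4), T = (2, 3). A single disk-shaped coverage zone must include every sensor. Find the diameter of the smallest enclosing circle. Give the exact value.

20

The farthest pair is P–R with squared distance 400. The circle on this segment as diameter has centre (0, 2) and r² = 400/4 = 100.
Check Q: distance² to centre = 89 ≤ 100, so it lies inside.
All remaining points lie in this disk, and no smaller disk contains both endpoints, so this is the minimum enclosing circle.
Diameter = 2r = 2√100 = 20.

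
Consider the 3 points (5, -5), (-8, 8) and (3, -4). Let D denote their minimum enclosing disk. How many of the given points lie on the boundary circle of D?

2

Call the three points A, B, C in the order given.
Side lengths²: AB² = 338, AC² = 5, BC² = 265.
Since AB² = 338 ≥ 265 + 5 = 270, the angle opposite AB is not acute, so the smallest enclosing circle has AB as diameter.
Centre = midpoint of AB = (-1.5, 1.5), r² = 338/4 = 84.5.
The points at distance exactly r from the centre are (5, -5), (-8, 8) — 2 points.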